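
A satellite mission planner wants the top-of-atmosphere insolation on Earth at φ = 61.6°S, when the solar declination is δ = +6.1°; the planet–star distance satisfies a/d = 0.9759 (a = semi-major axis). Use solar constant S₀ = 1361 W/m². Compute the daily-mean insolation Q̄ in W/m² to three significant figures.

Q̄ ≈ 138 W/m²

cos H₀ = −tan(-61.6°) tan(+6.100°) = 0.1977, H₀ = 1.3718 rad.
Bracket: H₀ sin φ sin δ + cos φ cos δ sin H₀ = 1.3718×-0.87965×0.10626 + 0.47562×0.99434×0.98027 = -0.128224 + 0.463597 = 0.335373.
Inverse-square distance factor (a/d)² = 0.9759² = 0.952381.
Q̄ = (S₀/π) × 0.952381 × [bracket] = (1361/π) × 0.952381 × 0.335373 = 138.4 W/m².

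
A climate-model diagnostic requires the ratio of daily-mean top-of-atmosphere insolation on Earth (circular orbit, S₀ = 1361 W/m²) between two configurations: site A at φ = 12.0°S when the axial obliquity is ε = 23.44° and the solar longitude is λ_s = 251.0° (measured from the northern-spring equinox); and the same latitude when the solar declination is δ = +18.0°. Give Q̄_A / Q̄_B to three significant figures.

— Configuration A (φ=-12.0°):
Solar declination: sin δ = sin ε · sin λ_s = sin 23.44° × sin 251.0° = -0.37612, so δ = -22.093°.
cos H₀ = −tan(-12.0°) tan(-22.093°) = -0.0863, H₀ = 1.6572 rad.
Bracket: H₀ sin φ sin δ + cos φ cos δ sin H₀ = 1.6572×-0.20791×-0.37612 + 0.97815×0.92657×0.99627 = 0.129592 + 0.902944 = 1.032536.
Q̄ = (S₀/π) × [bracket] = (1361/π) × 1.032536 = 447.31 W/m².
— Configuration B (φ=-12.0°):
cos H₀ = −tan(-12.0°) tan(+18.000°) = 0.0691, H₀ = 1.5017 rad.
Bracket: H₀ sin φ sin δ + cos φ cos δ sin H₀ = 1.5017×-0.20791×0.30902 + 0.97815×0.95106×0.99761 = -0.096482 + 0.928056 = 0.831574.
Q̄ = (S₀/π) × [bracket] = (1361/π) × 0.831574 = 360.25 W/m².
Ratio Q̄_A / Q̄_B = 447.31 / 360.25 = 1.242.

Q̄_A / Q̄_B ≈ 1.24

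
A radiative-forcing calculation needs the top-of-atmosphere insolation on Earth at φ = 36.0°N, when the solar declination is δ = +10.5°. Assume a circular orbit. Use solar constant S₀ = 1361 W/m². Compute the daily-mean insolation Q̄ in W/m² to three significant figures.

cos H₀ = −tan(+36.0°) tan(+10.500°) = -0.1347, H₀ = 1.7059 rad.
Bracket: H₀ sin φ sin δ + cos φ cos δ sin H₀ = 1.7059×0.58779×0.18224 + 0.80902×0.98325×0.99089 = 0.182734 + 0.788222 = 0.970956.
Q̄ = (S₀/π) × [bracket] = (1361/π) × 0.970956 = 420.6 W/m².

Q̄ ≈ 421 W/m²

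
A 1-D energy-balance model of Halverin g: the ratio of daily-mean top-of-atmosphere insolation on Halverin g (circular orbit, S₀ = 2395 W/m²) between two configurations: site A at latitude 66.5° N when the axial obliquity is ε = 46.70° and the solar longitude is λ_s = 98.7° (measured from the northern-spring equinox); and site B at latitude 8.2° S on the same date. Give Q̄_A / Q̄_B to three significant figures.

— Configuration A (φ=+66.5°):
Solar declination: sin δ = sin ε · sin λ_s = sin 46.70° × sin 98.7° = 0.71940, so δ = +46.005°.
cos H₀ = −tan(+66.5°) tan(+46.005°) = -2.3820 ≤ −1 ⇒ polar day, H₀ = π.
Bracket: H₀ sin φ sin δ + cos φ cos δ sin H₀ = 3.1416×0.91706×0.71940 + 0.39875×0.69460×0.00000 = 2.072617 + 0.000000 = 2.072617.
Q̄ = (S₀/π) × [bracket] = (2395/π) × 2.072617 = 1580.1 W/m².
— Configuration B (φ=-8.2°):
cos H₀ = −tan(-8.2°) tan(+46.005°) = 0.1492, H₀ = 1.4210 rad.
Bracket: H₀ sin φ sin δ + cos φ cos δ sin H₀ = 1.4210×-0.14263×0.71940 + 0.98978×0.69460×0.98880 = -0.145806 + 0.679801 = 0.533995.
Q̄ = (S₀/π) × [bracket] = (2395/π) × 0.533995 = 407.09 W/m².
Ratio Q̄_A / Q̄_B = 1580.1 / 407.09 = 3.881.

Q̄_A / Q̄_B ≈ 3.88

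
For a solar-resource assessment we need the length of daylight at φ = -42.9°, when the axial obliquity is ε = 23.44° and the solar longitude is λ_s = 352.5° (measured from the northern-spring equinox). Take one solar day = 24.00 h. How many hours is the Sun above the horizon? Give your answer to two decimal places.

12.37 h

Solar declination: sin δ = sin ε · sin λ_s = sin 23.44° × sin 352.5° = -0.05192, so δ = -2.976°.
cos H₀ = −tan φ · tan δ = −tan(-42.9°) × tan(-2.976°) = -0.0483, so H₀ = 1.6191 rad = 92.77°.
Daylight = 2H₀/(2π) × 24.00 h = (1.6191/π) × 24.00 = 12.37 h.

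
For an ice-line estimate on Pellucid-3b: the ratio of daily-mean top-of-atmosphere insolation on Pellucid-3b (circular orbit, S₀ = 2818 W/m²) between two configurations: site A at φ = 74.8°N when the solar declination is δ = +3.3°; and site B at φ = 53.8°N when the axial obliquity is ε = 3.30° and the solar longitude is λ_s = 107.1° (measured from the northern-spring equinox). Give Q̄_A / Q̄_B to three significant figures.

— Configuration A (φ=+74.8°):
cos H₀ = −tan(+74.8°) tan(+3.300°) = -0.2122, H₀ = 1.7846 rad.
Bracket: H₀ sin φ sin δ + cos φ cos δ sin H₀ = 1.7846×0.96502×0.05756 + 0.26219×0.99834×0.97722 = 0.099128 + 0.255792 = 0.354920.
Q̄ = (S₀/π) × [bracket] = (2818/π) × 0.354920 = 318.36 W/m².
— Configuration B (φ=+53.8°):
Solar declination: sin δ = sin ε · sin λ_s = sin 3.30° × sin 107.1° = 0.05502, so δ = +3.154°.
cos H₀ = −tan(+53.8°) tan(+3.154°) = -0.0753, H₀ = 1.6462 rad.
Bracket: H₀ sin φ sin δ + cos φ cos δ sin H₀ = 1.6462×0.80696×0.05502 + 0.59061×0.99849×0.99716 = 0.073090 + 0.588043 = 0.661133.
Q̄ = (S₀/π) × [bracket] = (2818/π) × 0.661133 = 593.03 W/m².
Ratio Q̄_A / Q̄_B = 318.36 / 593.03 = 0.5368.

Q̄_A / Q̄_B ≈ 0.537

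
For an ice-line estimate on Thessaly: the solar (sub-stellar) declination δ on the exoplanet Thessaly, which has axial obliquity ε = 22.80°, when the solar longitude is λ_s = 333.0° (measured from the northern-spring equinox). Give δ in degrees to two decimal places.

δ = -10.13°

sin δ = sin ε · sin λ_s = sin 22.80° × sin 333.0° = -0.175928.
δ = arcsin(-0.175928) = -10.13°.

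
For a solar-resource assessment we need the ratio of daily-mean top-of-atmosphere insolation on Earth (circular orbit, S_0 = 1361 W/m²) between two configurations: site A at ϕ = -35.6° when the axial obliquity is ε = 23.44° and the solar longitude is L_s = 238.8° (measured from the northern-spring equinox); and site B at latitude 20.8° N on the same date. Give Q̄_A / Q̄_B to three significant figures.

— Configuration A (ϕ=-35.6°):
Solar declination: sin δ = sin ε · sin L_s = sin 23.44° × sin 238.8° = -0.34025, so δ = -19.892°.
cos h₀ = −tan(-35.6°) tan(-19.892°) = -0.2591, h₀ = 1.8328 rad.
Bracket: h₀ sin ϕ sin δ + cos ϕ cos δ sin h₀ = 1.8328×-0.58212×-0.34025 + 0.81310×0.94033×0.96586 = 0.363016 + 0.738479 = 1.101495.
Q̄ = (S_0/π) × [bracket] = (1361/π) × 1.101495 = 477.19 W/m².
— Configuration B (ϕ=+20.8°):
cos h₀ = −tan(+20.8°) tan(-19.892°) = 0.1375, h₀ = 1.4329 rad.
Bracket: h₀ sin ϕ sin δ + cos ϕ cos δ sin h₀ = 1.4329×0.35511×-0.34025 + 0.93483×0.94033×0.99051 = -0.173132 + 0.870707 = 0.697575.
Q̄ = (S_0/π) × [bracket] = (1361/π) × 0.697575 = 302.20 W/m².
Ratio Q̄_A / Q̄_B = 477.19 / 302.20 = 1.579.

Q̄_A / Q̄_B ≈ 1.58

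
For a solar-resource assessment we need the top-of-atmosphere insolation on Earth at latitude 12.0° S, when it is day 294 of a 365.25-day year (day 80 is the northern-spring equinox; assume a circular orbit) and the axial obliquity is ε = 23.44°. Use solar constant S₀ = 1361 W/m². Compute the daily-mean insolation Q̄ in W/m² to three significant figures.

Q̄ ≈ 444 W/m²

Solar longitude: λ_s = 360° × (294 − 80)/365.25 = 210.924°.
sin δ = sin 23.44° × sin 210.924° = -0.20442, so δ = -11.796°.
cos H₀ = −tan(-12.0°) tan(-11.796°) = -0.0444, H₀ = 1.6152 rad.
Bracket: H₀ sin φ sin δ + cos φ cos δ sin H₀ = 1.6152×-0.20791×-0.20442 + 0.97815×0.97888×0.99901 = 0.068648 + 0.956544 = 1.025192.
Q̄ = (S₀/π) × [bracket] = (1361/π) × 1.025192 = 444.1 W/m².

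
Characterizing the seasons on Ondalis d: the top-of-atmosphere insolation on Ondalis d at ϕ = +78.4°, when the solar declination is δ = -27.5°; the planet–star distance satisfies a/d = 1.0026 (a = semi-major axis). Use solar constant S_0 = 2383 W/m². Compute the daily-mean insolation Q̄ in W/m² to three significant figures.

Q̄ ≈ 0.00 W/m²

cos h₀ = −tan(+78.4°) tan(-27.500°) = 2.5360 ≥ 1 ⇒ polar night, h₀ = 0 and Q̄ = 0.
Inverse-square distance factor (a/d)² = 1.0026² = 1.005207.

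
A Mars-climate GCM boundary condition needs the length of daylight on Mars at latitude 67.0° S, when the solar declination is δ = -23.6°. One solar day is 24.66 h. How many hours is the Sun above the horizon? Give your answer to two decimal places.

24.66 h

Sunrise equation: cos H₀ = −tan φ · tan δ = -1.0292 ≤ −1, so the Sun never sets (polar day) and H₀ = π.
Daylight = 2H₀/(2π) × 24.66 h = (3.1416/π) × 24.66 = 24.66 h.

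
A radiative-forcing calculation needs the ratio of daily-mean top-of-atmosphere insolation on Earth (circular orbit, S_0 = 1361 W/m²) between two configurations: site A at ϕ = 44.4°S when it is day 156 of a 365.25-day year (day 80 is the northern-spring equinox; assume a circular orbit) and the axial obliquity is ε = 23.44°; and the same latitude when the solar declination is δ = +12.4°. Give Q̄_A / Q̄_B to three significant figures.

— Configuration A (ϕ=-44.4°):
Solar longitude: L_s = 360° × (156 − 80)/365.25 = 74.908°.
sin δ = sin 23.44° × sin 74.908° = 0.38407, so δ = +22.586°.
cos h₀ = −tan(-44.4°) tan(+22.586°) = 0.4073, h₀ = 1.1512 rad.
Bracket: h₀ sin ϕ sin δ + cos ϕ cos δ sin h₀ = 1.1512×-0.69966×0.38407 + 0.71447×0.92330×0.91327 = -0.309349 + 0.602457 = 0.293108.
Q̄ = (S_0/π) × [bracket] = (1361/π) × 0.293108 = 126.98 W/m².
— Configuration B (ϕ=-44.4°):
cos h₀ = −tan(-44.4°) tan(+12.400°) = 0.2153, h₀ = 1.3538 rad.
Bracket: h₀ sin ϕ sin δ + cos ϕ cos δ sin h₀ = 1.3538×-0.69966×0.21474 + 0.71447×0.97667×0.97655 = -0.203402 + 0.681438 = 0.478036.
Q̄ = (S_0/π) × [bracket] = (1361/π) × 0.478036 = 207.09 W/m².
Ratio Q̄_A / Q̄_B = 126.98 / 207.09 = 0.6132.

Q̄_A / Q̄_B ≈ 0.613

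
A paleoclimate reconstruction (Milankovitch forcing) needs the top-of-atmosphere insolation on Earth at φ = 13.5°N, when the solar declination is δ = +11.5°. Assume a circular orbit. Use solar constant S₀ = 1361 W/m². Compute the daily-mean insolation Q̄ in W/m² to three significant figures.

cos H₀ = −tan(+13.5°) tan(+11.500°) = -0.0488, H₀ = 1.6197 rad.
Bracket: H₀ sin φ sin δ + cos φ cos δ sin H₀ = 1.6197×0.23345×0.19937 + 0.97237×0.97992×0.99881 = 0.075386 + 0.951711 = 1.027097.
Q̄ = (S₀/π) × [bracket] = (1361/π) × 1.027097 = 445.0 W/m².

Q̄ ≈ 445 W/m²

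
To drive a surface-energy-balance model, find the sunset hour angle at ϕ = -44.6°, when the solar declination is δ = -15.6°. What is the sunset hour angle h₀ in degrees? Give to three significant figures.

h₀ = 106°

cos h₀ = −tan ϕ · tan δ = −tan(-44.6°) × tan(-15.600°) = -0.2753, so h₀ = 1.8497 rad = 105.98°.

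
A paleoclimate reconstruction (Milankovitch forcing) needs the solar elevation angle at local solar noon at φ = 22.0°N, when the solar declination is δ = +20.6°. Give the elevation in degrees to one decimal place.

At local noon the hour angle is zero, so the zenith angle equals |φ − δ| = |+22.0° − (+20.600°)| = 1.400°.
Elevation = 90° − 1.400° = 88.6°.

88.6°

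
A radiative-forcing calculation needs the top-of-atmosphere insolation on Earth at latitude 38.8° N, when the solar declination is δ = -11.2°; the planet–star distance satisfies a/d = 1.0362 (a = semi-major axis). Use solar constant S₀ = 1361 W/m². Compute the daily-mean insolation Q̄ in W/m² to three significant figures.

Q̄ ≈ 271 W/m²

cos H₀ = −tan(+38.8°) tan(-11.200°) = 0.1592, H₀ = 1.4109 rad.
Bracket: H₀ sin φ sin δ + cos φ cos δ sin H₀ = 1.4109×0.62660×-0.19423 + 0.77934×0.98096×0.98725 = -0.171713 + 0.754754 = 0.583041.
Inverse-square distance factor (a/d)² = 1.0362² = 1.073710.
Q̄ = (S₀/π) × 1.073710 × [bracket] = (1361/π) × 1.073710 × 0.583041 = 271.2 W/m².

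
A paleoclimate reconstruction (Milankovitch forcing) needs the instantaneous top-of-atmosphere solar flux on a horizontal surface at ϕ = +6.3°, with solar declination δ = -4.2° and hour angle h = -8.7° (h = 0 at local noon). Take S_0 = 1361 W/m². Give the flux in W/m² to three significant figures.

1.32e+03 W/m²

cos θ_z = sin ϕ sin δ + cos ϕ cos δ cos h = -0.008037 + 0.979886 = 0.971849.
Flux = S_0 · cos θ_z = 1361 × 0.971849 = 1323 W/m².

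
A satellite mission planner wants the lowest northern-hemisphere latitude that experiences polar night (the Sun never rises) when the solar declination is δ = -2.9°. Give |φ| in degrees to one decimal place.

|φ| = 87.1°

Polar night requires cos H₀ = −tan φ tan δ ≥ 1, i.e. tan φ tan δ ≤ −1.
The boundary is |tan φ| · |tan δ| = 1, so |φ| = 90° − |δ| = 90° − 2.9° = 87.1° in the northern hemisphere.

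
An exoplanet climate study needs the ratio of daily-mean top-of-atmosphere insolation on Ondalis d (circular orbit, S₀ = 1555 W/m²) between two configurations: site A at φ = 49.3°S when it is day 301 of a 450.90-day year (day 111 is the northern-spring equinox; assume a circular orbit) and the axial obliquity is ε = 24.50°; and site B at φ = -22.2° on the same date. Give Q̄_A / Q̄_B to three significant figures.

Q̄_A / Q̄_B ≈ 0.532

— Configuration A (φ=-49.3°):
Solar longitude: λ_s = 360° × (301 − 111)/450.90 = 151.697°.
sin δ = sin 24.50° × sin 151.697° = 0.19662, so δ = +11.340°.
cos H₀ = −tan(-49.3°) tan(+11.340°) = 0.2331, H₀ = 1.3355 rad.
Bracket: H₀ sin φ sin δ + cos φ cos δ sin H₀ = 1.3355×-0.75813×0.19662 + 0.65210×0.98048×0.97244 = -0.199074 + 0.621750 = 0.422676.
Q̄ = (S₀/π) × [bracket] = (1555/π) × 0.422676 = 209.21 W/m².
— Configuration B (φ=-22.2°):
cos H₀ = −tan(-22.2°) tan(+11.340°) = 0.0818, H₀ = 1.4889 rad.
Bracket: H₀ sin φ sin δ + cos φ cos δ sin H₀ = 1.4889×-0.37784×0.19662 + 0.92587×0.98048×0.99665 = -0.110612 + 0.904756 = 0.794144.
Q̄ = (S₀/π) × [bracket] = (1555/π) × 0.794144 = 393.08 W/m².
Ratio Q̄_A / Q̄_B = 209.21 / 393.08 = 0.5322.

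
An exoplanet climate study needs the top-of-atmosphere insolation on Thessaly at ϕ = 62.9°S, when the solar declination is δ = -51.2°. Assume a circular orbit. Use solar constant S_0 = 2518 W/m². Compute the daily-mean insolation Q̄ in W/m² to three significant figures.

Q̄ ≈ 1.75e+03 W/m²

cos h₀ = −tan(-62.9°) tan(-51.200°) = -2.4305 ≤ −1 ⇒ polar day, h₀ = π.
Bracket: h₀ sin ϕ sin δ + cos ϕ cos δ sin h₀ = 3.1416×-0.89021×-0.77934 + 0.45554×0.62660×0.00000 = 2.179568 + 0.000000 = 2.179568.
Q̄ = (S_0/π) × [bracket] = (2518/π) × 2.179568 = 1747 W/m².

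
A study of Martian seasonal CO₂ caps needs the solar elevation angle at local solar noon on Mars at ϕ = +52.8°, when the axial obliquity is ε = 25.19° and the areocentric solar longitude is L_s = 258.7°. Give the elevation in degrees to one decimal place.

sin δ = sin 25.19° × sin 258.7° = -0.41737, so δ = -24.669°.
At local noon the hour angle is zero, so the zenith angle equals |ϕ − δ| = |+52.8° − (-24.669°)| = 77.469°.
Elevation = 90° − 77.469° = 12.5°.

12.5°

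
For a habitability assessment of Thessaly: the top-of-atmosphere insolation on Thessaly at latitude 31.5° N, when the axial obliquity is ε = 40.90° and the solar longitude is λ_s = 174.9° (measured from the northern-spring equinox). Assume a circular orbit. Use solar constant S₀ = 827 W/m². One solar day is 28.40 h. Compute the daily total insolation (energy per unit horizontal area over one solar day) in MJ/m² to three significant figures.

Solar declination: sin δ = sin ε · sin λ_s = sin 40.90° × sin 174.9° = 0.05820, so δ = +3.337°.
cos H₀ = −tan(+31.5°) tan(+3.337°) = -0.0357, H₀ = 1.6065 rad.
Bracket: H₀ sin φ sin δ + cos φ cos δ sin H₀ = 1.6065×0.52250×0.05820 + 0.85264×0.99830×0.99936 = 0.048853 + 0.850646 = 0.899499.
Q̄ = (S₀/π) × [bracket] = (827/π) × 0.899499 = 236.79 W/m².
Daily total = Q̄ × 28.40 h × 3600 s/h = 236.79 × 28.40 × 3600 / 10⁶ = 24.21 MJ/m².

24.2 MJ/m²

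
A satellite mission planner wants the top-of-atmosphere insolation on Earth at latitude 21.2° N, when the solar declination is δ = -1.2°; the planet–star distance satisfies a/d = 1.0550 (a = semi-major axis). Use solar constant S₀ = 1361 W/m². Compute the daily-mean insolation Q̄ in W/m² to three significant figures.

Q̄ ≈ 444 W/m²

cos H₀ = −tan(+21.2°) tan(-1.200°) = 0.0081, H₀ = 1.5627 rad.
Bracket: H₀ sin φ sin δ + cos φ cos δ sin H₀ = 1.5627×0.36162×-0.02094 + 0.93232×0.99978×0.99997 = -0.011833 + 0.932087 = 0.920254.
Inverse-square distance factor (a/d)² = 1.0550² = 1.113025.
Q̄ = (S₀/π) × 1.113025 × [bracket] = (1361/π) × 1.113025 × 0.920254 = 443.7 W/m².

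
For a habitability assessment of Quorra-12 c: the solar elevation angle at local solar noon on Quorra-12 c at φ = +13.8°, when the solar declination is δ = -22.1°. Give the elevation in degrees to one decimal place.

At local noon the hour angle is zero, so the zenith angle equals |φ − δ| = |+13.8° − (-22.100°)| = 35.900°.
Elevation = 90° − 35.900° = 54.1°.

54.1°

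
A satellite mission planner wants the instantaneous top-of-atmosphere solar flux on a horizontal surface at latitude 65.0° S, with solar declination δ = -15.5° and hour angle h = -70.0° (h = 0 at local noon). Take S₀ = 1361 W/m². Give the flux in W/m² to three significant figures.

cos θ_z = sin φ sin δ + cos φ cos δ cos h = 0.242200 + 0.139287 = 0.381487.
Flux = S₀ · cos θ_z = 1361 × 0.381487 = 519.2 W/m².

519 W/m²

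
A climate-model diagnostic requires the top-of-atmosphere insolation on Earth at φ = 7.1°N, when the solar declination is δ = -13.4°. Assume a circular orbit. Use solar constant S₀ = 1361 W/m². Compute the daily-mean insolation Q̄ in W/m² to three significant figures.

Q̄ ≈ 399 W/m²

cos H₀ = −tan(+7.1°) tan(-13.400°) = 0.0297, H₀ = 1.5411 rad.
Bracket: H₀ sin φ sin δ + cos φ cos δ sin H₀ = 1.5411×0.12360×-0.23175 + 0.99233×0.97278×0.99956 = -0.044144 + 0.964894 = 0.920750.
Q̄ = (S₀/π) × [bracket] = (1361/π) × 0.920750 = 398.9 W/m².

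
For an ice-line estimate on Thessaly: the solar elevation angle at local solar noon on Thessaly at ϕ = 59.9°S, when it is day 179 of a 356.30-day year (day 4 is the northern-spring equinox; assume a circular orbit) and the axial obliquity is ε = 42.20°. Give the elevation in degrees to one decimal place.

Solar longitude: L_s = 360° × (179 − 4)/356.30 = 176.817°.
sin δ = sin 42.20° × sin 176.817° = 0.03729, so δ = +2.137°.
At local noon the hour angle is zero, so the zenith angle equals |ϕ − δ| = |-59.9° − (+2.137°)| = 62.037°.
Elevation = 90° − 62.037° = 28.0°.

28.0°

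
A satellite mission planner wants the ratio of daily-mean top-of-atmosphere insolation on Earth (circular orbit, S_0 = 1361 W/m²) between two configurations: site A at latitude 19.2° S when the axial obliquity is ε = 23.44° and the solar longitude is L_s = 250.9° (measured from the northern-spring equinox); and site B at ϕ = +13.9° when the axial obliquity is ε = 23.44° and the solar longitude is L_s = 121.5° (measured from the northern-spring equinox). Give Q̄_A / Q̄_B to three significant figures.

Q̄_A / Q̄_B ≈ 1.03

— Configuration A (ϕ=-19.2°):
Solar declination: sin δ = sin ε · sin L_s = sin 23.44° × sin 250.9° = -0.37589, so δ = -22.079°.
cos h₀ = −tan(-19.2°) tan(-22.079°) = -0.1413, h₀ = 1.7125 rad.
Bracket: h₀ sin ϕ sin δ + cos ϕ cos δ sin h₀ = 1.7125×-0.32887×-0.37589 + 0.94438×0.92666×0.98997 = 0.211697 + 0.866342 = 1.078039.
Q̄ = (S_0/π) × [bracket] = (1361/π) × 1.078039 = 467.03 W/m².
— Configuration B (ϕ=+13.9°):
Solar declination: sin δ = sin ε · sin L_s = sin 23.44° × sin 121.5° = 0.33917, so δ = +19.826°.
cos h₀ = −tan(+13.9°) tan(+19.826°) = -0.0892, h₀ = 1.6601 rad.
Bracket: h₀ sin ϕ sin δ + cos ϕ cos δ sin h₀ = 1.6601×0.24023×0.33917 + 0.97072×0.94072×0.99601 = 0.135263 + 0.909532 = 1.044795.
Q̄ = (S_0/π) × [bracket] = (1361/π) × 1.044795 = 452.63 W/m².
Ratio Q̄_A / Q̄_B = 467.03 / 452.63 = 1.032.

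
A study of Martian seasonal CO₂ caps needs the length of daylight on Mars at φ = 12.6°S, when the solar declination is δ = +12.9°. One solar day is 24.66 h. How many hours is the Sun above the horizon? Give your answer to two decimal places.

cos H₀ = −tan φ · tan δ = −tan(-12.6°) × tan(+12.900°) = 0.0512, so H₀ = 1.5196 rad = 87.07°.
Daylight = 2H₀/(2π) × 24.66 h = (1.5196/π) × 24.66 = 11.93 h.

11.93 h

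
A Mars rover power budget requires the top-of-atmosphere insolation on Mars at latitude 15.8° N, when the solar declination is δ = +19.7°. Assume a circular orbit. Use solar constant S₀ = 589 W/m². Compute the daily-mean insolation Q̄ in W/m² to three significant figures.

Q̄ ≈ 198 W/m²

cos H₀ = −tan(+15.8°) tan(+19.700°) = -0.1013, H₀ = 1.6723 rad.
Bracket: H₀ sin φ sin δ + cos φ cos δ sin H₀ = 1.6723×0.27228×0.33710 + 0.96222×0.94147×0.99485 = 0.153493 + 0.901236 = 1.054729.
Q̄ = (S₀/π) × [bracket] = (589/π) × 1.054729 = 197.7 W/m².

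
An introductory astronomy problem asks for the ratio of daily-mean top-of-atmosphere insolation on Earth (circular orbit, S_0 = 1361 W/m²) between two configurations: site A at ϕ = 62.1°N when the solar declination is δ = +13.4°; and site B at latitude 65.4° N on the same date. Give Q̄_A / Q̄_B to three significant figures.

— Configuration A (ϕ=+62.1°):
cos h₀ = −tan(+62.1°) tan(+13.400°) = -0.4499, h₀ = 2.0375 rad.
Bracket: h₀ sin ϕ sin δ + cos ϕ cos δ sin h₀ = 2.0375×0.88377×0.23175 + 0.46793×0.97278×0.89306 = 0.417308 + 0.406515 = 0.823823.
Q̄ = (S_0/π) × [bracket] = (1361/π) × 0.823823 = 356.90 W/m².
— Configuration B (ϕ=+65.4°):
cos h₀ = −tan(+65.4°) tan(+13.400°) = -0.5203, h₀ = 2.1181 rad.
Bracket: h₀ sin ϕ sin δ + cos ϕ cos δ sin h₀ = 2.1181×0.90924×0.23175 + 0.41628×0.97278×0.85395 = 0.446318 + 0.345806 = 0.792124.
Q̄ = (S_0/π) × [bracket] = (1361/π) × 0.792124 = 343.16 W/m².
Ratio Q̄_A / Q̄_B = 356.90 / 343.16 = 1.040.

Q̄_A / Q̄_B ≈ 1.04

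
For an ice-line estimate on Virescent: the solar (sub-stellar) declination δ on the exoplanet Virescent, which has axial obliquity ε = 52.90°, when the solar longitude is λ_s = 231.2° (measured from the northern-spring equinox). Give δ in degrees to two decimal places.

δ = -38.43°

sin δ = sin ε · sin λ_s = sin 52.90° × sin 231.2° = -0.621587.
δ = arcsin(-0.621587) = -38.43°.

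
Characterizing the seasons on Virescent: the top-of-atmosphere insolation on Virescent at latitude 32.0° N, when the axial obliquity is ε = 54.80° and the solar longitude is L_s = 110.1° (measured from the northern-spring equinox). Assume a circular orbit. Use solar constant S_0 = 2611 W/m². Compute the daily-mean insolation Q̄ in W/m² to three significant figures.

Q̄ ≈ 1.12e+03 W/m²

Solar declination: sin δ = sin ε · sin L_s = sin 54.80° × sin 110.1° = 0.76738, so δ = +50.119°.
cos h₀ = −tan(+32.0°) tan(+50.119°) = -0.7478, h₀ = 2.4156 rad.
Bracket: h₀ sin ϕ sin δ + cos ϕ cos δ sin h₀ = 2.4156×0.52992×0.76738 + 0.84805×0.64120×0.66388 = 0.982304 + 0.360998 = 1.343302.
Q̄ = (S_0/π) × [bracket] = (2611/π) × 1.343302 = 1116 W/m².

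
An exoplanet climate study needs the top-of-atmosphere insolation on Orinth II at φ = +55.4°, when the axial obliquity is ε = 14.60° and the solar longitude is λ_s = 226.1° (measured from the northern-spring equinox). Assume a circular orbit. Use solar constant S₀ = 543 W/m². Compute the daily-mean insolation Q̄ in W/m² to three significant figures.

Q̄ ≈ 59.4 W/m²

Solar declination: sin δ = sin ε · sin λ_s = sin 14.60° × sin 226.1° = -0.18163, so δ = -10.465°.
cos H₀ = −tan(+55.4°) tan(-10.465°) = 0.2677, H₀ = 1.2998 rad.
Bracket: H₀ sin φ sin δ + cos φ cos δ sin H₀ = 1.2998×0.82314×-0.18163 + 0.56784×0.98337×0.96349 = -0.194329 + 0.538010 = 0.343681.
Q̄ = (S₀/π) × [bracket] = (543/π) × 0.343681 = 59.40 W/m².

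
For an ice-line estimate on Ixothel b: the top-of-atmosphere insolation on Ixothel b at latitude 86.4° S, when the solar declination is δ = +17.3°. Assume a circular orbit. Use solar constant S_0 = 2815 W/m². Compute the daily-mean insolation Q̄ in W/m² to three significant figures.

Q̄ ≈ 0.00 W/m²

cos h₀ = −tan(-86.4°) tan(+17.300°) = 4.9506 ≥ 1 ⇒ polar night, h₀ = 0 and Q̄ = 0.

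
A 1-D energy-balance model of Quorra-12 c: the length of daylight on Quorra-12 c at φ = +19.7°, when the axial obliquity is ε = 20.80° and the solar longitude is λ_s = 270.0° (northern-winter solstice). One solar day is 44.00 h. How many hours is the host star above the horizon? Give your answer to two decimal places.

20.09 h

Solar declination: sin δ = sin ε · sin λ_s = sin 20.80° × sin 270.0° = -0.35511, so δ = -20.800°.
cos H₀ = −tan φ · tan δ = −tan(+19.7°) × tan(-20.800°) = 0.1360, so H₀ = 1.4344 rad = 82.18°.
Daylight = 2H₀/(2π) × 44.00 h = (1.4344/π) × 44.00 = 20.09 h.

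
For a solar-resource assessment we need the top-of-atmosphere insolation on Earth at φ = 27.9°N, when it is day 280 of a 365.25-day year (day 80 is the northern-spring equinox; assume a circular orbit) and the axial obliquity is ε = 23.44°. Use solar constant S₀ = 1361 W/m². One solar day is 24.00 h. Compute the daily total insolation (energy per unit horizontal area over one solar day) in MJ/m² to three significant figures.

29.7 MJ/m²

Solar longitude: λ_s = 360° × (280 − 80)/365.25 = 197.125°.
sin δ = sin 23.44° × sin 197.125° = -0.11713, so δ = -6.727°.
cos H₀ = −tan(+27.9°) tan(-6.727°) = 0.0624, H₀ = 1.5083 rad.
Bracket: H₀ sin φ sin δ + cos φ cos δ sin H₀ = 1.5083×0.46793×-0.11713 + 0.88377×0.99312×0.99805 = -0.082668 + 0.875978 = 0.793310.
Q̄ = (S₀/π) × [bracket] = (1361/π) × 0.793310 = 343.68 W/m².
Daily total = Q̄ × 24.00 h × 3600 s/h = 343.68 × 24.00 × 3600 / 10⁶ = 29.69 MJ/m².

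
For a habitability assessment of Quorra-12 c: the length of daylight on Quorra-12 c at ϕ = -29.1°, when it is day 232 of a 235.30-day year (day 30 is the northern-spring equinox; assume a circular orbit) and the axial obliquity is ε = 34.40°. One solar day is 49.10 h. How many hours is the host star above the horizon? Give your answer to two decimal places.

28.85 h

Solar longitude: L_s = 360° × (232 − 30)/235.30 = 309.052°.
sin δ = sin 34.40° × sin 309.052° = -0.43874, so δ = -26.023°.
cos h₀ = −tan ϕ · tan δ = −tan(-29.1°) × tan(-26.023°) = -0.2717, so h₀ = 1.8460 rad = 105.77°.
Daylight = 2h₀/(2π) × 49.10 h = (1.8460/π) × 49.10 = 28.85 h.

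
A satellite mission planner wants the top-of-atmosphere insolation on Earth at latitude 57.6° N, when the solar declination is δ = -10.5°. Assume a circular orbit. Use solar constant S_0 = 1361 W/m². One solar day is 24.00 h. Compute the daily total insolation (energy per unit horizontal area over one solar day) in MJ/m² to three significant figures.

cos h₀ = −tan(+57.6°) tan(-10.500°) = 0.2920, h₀ = 1.2744 rad.
Bracket: h₀ sin ϕ sin δ + cos ϕ cos δ sin h₀ = 1.2744×0.84433×-0.18224 + 0.53583×0.98325×0.95640 = -0.196093 + 0.503884 = 0.307791.
Q̄ = (S_0/π) × [bracket] = (1361/π) × 0.307791 = 133.34 W/m².
Daily total = Q̄ × 24.00 h × 3600 s/h = 133.34 × 24.00 × 3600 / 10⁶ = 11.52 MJ/m².

11.5 MJ/m²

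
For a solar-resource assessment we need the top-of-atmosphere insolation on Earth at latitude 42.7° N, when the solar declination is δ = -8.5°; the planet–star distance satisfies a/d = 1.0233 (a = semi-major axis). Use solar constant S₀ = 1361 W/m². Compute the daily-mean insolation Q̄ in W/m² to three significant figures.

cos H₀ = −tan(+42.7°) tan(-8.500°) = 0.1379, H₀ = 1.4324 rad.
Bracket: H₀ sin φ sin δ + cos φ cos δ sin H₀ = 1.4324×0.67816×-0.14781 + 0.73491×0.98902×0.99044 = -0.143582 + 0.719892 = 0.576310.
Inverse-square distance factor (a/d)² = 1.0233² = 1.047143.
Q̄ = (S₀/π) × 1.047143 × [bracket] = (1361/π) × 1.047143 × 0.576310 = 261.4 W/m².

Q̄ ≈ 261 W/m²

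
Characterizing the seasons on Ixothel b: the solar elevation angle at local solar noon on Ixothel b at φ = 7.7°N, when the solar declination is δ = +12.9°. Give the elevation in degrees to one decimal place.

84.8°

At local noon the hour angle is zero, so the zenith angle equals |φ − δ| = |+7.7° − (+12.900°)| = 5.200°.
Elevation = 90° − 5.200° = 84.8°.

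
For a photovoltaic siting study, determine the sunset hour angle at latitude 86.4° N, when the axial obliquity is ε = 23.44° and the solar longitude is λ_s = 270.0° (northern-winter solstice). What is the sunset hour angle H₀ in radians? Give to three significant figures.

H₀ = 0.00 rad

Solar declination: sin δ = sin ε · sin λ_s = sin 23.44° × sin 270.0° = -0.39779, so δ = -23.440°.
cos H₀ = −tan φ · tan δ = 6.8914 ≥ 1, so the Sun never rises (polar night) and H₀ = 0.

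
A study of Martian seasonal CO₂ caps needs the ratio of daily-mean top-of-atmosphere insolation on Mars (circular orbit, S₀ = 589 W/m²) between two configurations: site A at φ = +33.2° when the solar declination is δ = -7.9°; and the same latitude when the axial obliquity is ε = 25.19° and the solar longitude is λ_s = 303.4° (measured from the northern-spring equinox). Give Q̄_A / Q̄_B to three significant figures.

— Configuration A (φ=+33.2°):
cos H₀ = −tan(+33.2°) tan(-7.900°) = 0.0908, H₀ = 1.4799 rad.
Bracket: H₀ sin φ sin δ + cos φ cos δ sin H₀ = 1.4799×0.54756×-0.13744 + 0.83676×0.99051×0.99587 = -0.111372 + 0.825396 = 0.714024.
Q̄ = (S₀/π) × [bracket] = (589/π) × 0.714024 = 133.87 W/m².
— Configuration B (φ=+33.2°):
Solar declination: sin δ = sin ε · sin λ_s = sin 25.19° × sin 303.4° = -0.35533, so δ = -20.814°.
cos H₀ = −tan(+33.2°) tan(-20.814°) = 0.2488, H₀ = 1.3194 rad.
Bracket: H₀ sin φ sin δ + cos φ cos δ sin H₀ = 1.3194×0.54756×-0.35533 + 0.83676×0.93474×0.96857 = -0.256708 + 0.757570 = 0.500862.
Q̄ = (S₀/π) × [bracket] = (589/π) × 0.500862 = 93.904 W/m².
Ratio Q̄_A / Q̄_B = 133.87 / 93.904 = 1.426.

Q̄_A / Q̄_B ≈ 1.43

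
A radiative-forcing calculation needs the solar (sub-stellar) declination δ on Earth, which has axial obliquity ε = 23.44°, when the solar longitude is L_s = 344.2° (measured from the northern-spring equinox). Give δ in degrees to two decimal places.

δ = -6.22°

sin δ = sin ε · sin L_s = sin 23.44° × sin 344.2° = -0.108310.
δ = arcsin(-0.108310) = -6.22°.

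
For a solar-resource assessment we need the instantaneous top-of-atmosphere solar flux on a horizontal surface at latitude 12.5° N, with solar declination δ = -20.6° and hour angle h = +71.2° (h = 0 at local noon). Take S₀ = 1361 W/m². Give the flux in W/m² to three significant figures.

cos θ_z = sin φ sin δ + cos φ cos δ cos h = -0.076152 + 0.294509 = 0.218357.
Flux = S₀ · cos θ_z = 1361 × 0.218357 = 297.2 W/m².

297 W/m²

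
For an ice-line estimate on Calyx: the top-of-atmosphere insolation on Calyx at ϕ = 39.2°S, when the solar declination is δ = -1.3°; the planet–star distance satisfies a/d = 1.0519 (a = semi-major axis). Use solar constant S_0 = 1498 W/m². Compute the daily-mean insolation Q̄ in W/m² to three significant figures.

Q̄ ≈ 421 W/m²

cos h₀ = −tan(-39.2°) tan(-1.300°) = -0.0185, h₀ = 1.5893 rad.
Bracket: h₀ sin ϕ sin δ + cos ϕ cos δ sin h₀ = 1.5893×-0.63203×-0.02269 + 0.77494×0.99974×0.99983 = 0.022792 + 0.774607 = 0.797399.
Inverse-square distance factor (a/d)² = 1.0519² = 1.106494.
Q̄ = (S_0/π) × 1.106494 × [bracket] = (1498/π) × 1.106494 × 0.797399 = 420.7 W/m².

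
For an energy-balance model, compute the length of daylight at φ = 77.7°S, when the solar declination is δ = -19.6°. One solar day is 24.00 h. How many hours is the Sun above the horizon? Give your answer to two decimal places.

24.00 h

Sunrise equation: cos H₀ = −tan φ · tan δ = -1.6331 ≤ −1, so the Sun never sets (polar day) and H₀ = π.
Daylight = 2H₀/(2π) × 24.00 h = (3.1416/π) × 24.00 = 24.00 h.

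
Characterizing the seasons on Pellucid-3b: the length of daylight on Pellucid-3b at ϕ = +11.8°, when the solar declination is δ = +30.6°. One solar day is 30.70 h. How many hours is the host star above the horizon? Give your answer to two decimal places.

cos h₀ = −tan ϕ · tan δ = −tan(+11.8°) × tan(+30.600°) = -0.1235, so h₀ = 1.6947 rad = 97.10°.
Daylight = 2h₀/(2π) × 30.70 h = (1.6947/π) × 30.70 = 16.56 h.

16.56 h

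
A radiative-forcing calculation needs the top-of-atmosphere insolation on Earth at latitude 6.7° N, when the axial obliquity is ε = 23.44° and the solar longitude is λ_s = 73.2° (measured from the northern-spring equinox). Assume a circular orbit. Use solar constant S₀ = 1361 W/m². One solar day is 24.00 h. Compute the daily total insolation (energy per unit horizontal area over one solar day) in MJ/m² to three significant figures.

37.0 MJ/m²

Solar declination: sin δ = sin ε · sin λ_s = sin 23.44° × sin 73.2° = 0.38081, so δ = +22.384°.
cos H₀ = −tan(+6.7°) tan(+22.384°) = -0.0484, H₀ = 1.6192 rad.
Bracket: H₀ sin φ sin δ + cos φ cos δ sin H₀ = 1.6192×0.11667×0.38081 + 0.99317×0.92465×0.99883 = 0.071940 + 0.917260 = 0.989200.
Q̄ = (S₀/π) × [bracket] = (1361/π) × 0.989200 = 428.54 W/m².
Daily total = Q̄ × 24.00 h × 3600 s/h = 428.54 × 24.00 × 3600 / 10⁶ = 37.03 MJ/m².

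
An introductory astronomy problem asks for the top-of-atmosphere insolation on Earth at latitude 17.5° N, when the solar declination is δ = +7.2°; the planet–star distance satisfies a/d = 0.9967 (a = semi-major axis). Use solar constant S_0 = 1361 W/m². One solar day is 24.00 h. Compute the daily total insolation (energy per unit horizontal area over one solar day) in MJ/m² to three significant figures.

37.4 MJ/m²

cos h₀ = −tan(+17.5°) tan(+7.200°) = -0.0398, h₀ = 1.6106 rad.
Bracket: h₀ sin ϕ sin δ + cos ϕ cos δ sin h₀ = 1.6106×0.30071×0.12533 + 0.95372×0.99211×0.99921 = 0.060700 + 0.945448 = 1.006148.
Inverse-square distance factor (a/d)² = 0.9967² = 0.993411.
Q̄ = (S_0/π) × 0.993411 × [bracket] = (1361/π) × 0.993411 × 1.006148 = 433.01 W/m².
Daily total = Q̄ × 24.00 h × 3600 s/h = 433.01 × 24.00 × 3600 / 10⁶ = 37.41 MJ/m².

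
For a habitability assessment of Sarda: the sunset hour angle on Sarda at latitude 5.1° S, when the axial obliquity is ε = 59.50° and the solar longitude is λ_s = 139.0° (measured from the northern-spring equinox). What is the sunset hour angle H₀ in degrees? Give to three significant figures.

Solar declination: sin δ = sin ε · sin λ_s = sin 59.50° × sin 139.0° = 0.56528, so δ = +34.422°.
cos H₀ = −tan φ · tan δ = −tan(-5.1°) × tan(+34.422°) = 0.0612, so H₀ = 1.5096 rad = 86.49°.

H₀ = 86.5°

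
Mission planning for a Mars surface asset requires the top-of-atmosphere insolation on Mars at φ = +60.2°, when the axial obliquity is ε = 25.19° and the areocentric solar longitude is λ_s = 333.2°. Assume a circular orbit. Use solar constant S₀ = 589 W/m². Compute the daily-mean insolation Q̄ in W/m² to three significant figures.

Q̄ ≈ 47.8 W/m²

sin δ = sin 25.19° × sin 333.2° = -0.19190, so δ = -11.064°.
cos H₀ = −tan(+60.2°) tan(-11.064°) = 0.3414, H₀ = 1.2224 rad.
Bracket: H₀ sin φ sin δ + cos φ cos δ sin H₀ = 1.2224×0.86777×-0.19190 + 0.49697×0.98141×0.93991 = -0.203560 + 0.458424 = 0.254864.
Q̄ = (S₀/π) × [bracket] = (589/π) × 0.254864 = 47.78 W/m².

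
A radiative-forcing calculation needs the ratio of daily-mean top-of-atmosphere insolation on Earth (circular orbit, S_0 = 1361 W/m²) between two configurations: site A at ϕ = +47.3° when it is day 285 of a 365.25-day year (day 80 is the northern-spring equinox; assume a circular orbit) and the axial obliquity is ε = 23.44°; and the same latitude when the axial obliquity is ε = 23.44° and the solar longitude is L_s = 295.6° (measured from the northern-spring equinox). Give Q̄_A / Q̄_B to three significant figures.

Q̄_A / Q̄_B ≈ 1.85

— Configuration A (ϕ=+47.3°):
Solar longitude: L_s = 360° × (285 − 80)/365.25 = 202.053°.
sin δ = sin 23.44° × sin 202.053° = -0.14936, so δ = -8.590°.
cos h₀ = −tan(+47.3°) tan(-8.590°) = 0.1637, h₀ = 1.4064 rad.
Bracket: h₀ sin ϕ sin δ + cos ϕ cos δ sin h₀ = 1.4064×0.73491×-0.14936 + 0.67816×0.98878×0.98651 = -0.154375 + 0.661505 = 0.507130.
Q̄ = (S_0/π) × [bracket] = (1361/π) × 0.507130 = 219.70 W/m².
— Configuration B (ϕ=+47.3°):
Solar declination: sin δ = sin ε · sin L_s = sin 23.44° × sin 295.6° = -0.35874, so δ = -21.023°.
cos h₀ = −tan(+47.3°) tan(-21.023°) = 0.4165, h₀ = 1.1412 rad.
Bracket: h₀ sin ϕ sin δ + cos ϕ cos δ sin h₀ = 1.1412×0.73491×-0.35874 + 0.67816×0.93344×0.90914 = -0.300868 + 0.575505 = 0.274637.
Q̄ = (S_0/π) × [bracket] = (1361/π) × 0.274637 = 118.98 W/m².
Ratio Q̄_A / Q̄_B = 219.70 / 118.98 = 1.847.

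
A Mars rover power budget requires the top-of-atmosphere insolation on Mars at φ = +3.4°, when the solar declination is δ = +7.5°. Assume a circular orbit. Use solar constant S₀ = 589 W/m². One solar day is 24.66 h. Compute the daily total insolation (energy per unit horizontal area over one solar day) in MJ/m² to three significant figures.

cos H₀ = −tan(+3.4°) tan(+7.500°) = -0.0078, H₀ = 1.5786 rad.
Bracket: H₀ sin φ sin δ + cos φ cos δ sin H₀ = 1.5786×0.05931×0.13053 + 0.99824×0.99144×0.99997 = 0.012221 + 0.989665 = 1.001886.
Q̄ = (S₀/π) × [bracket] = (589/π) × 1.001886 = 187.84 W/m².
Daily total = Q̄ × 24.66 h × 3600 s/h = 187.84 × 24.66 × 3600 / 10⁶ = 16.68 MJ/m².

16.7 MJ/m²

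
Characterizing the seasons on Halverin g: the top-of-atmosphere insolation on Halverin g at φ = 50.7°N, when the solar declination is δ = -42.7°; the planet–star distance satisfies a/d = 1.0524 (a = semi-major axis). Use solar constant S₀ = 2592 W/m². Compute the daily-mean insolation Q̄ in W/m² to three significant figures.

cos H₀ = −tan(+50.7°) tan(-42.700°) = 1.1274 ≥ 1 ⇒ polar night, H₀ = 0 and Q̄ = 0.
Inverse-square distance factor (a/d)² = 1.0524² = 1.107546.

Q̄ ≈ 0.00 W/m²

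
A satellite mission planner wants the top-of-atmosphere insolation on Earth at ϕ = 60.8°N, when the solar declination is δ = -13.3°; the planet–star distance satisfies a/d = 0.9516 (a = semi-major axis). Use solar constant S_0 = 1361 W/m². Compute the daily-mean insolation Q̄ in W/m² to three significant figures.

cos h₀ = −tan(+60.8°) tan(-13.300°) = 0.4230, h₀ = 1.1341 rad.
Bracket: h₀ sin ϕ sin δ + cos ϕ cos δ sin h₀ = 1.1341×0.87292×-0.23005 + 0.48786×0.97318×0.90614 = -0.227745 + 0.430213 = 0.202468.
Inverse-square distance factor (a/d)² = 0.9516² = 0.905543.
Q̄ = (S_0/π) × 0.905543 × [bracket] = (1361/π) × 0.905543 × 0.202468 = 79.43 W/m².

Q̄ ≈ 79.4 W/m²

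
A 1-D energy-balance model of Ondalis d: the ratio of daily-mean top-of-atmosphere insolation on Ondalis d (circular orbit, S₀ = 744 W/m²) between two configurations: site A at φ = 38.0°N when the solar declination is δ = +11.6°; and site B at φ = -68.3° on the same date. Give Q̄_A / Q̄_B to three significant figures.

— Configuration A (φ=+38.0°):
cos H₀ = −tan(+38.0°) tan(+11.600°) = -0.1604, H₀ = 1.7319 rad.
Bracket: H₀ sin φ sin δ + cos φ cos δ sin H₀ = 1.7319×0.61566×0.20108 + 0.78801×0.97958×0.98706 = 0.214404 + 0.761930 = 0.976334.
Q̄ = (S₀/π) × [bracket] = (744/π) × 0.976334 = 231.22 W/m².
— Configuration B (φ=-68.3°):
cos H₀ = −tan(-68.3°) tan(+11.600°) = 0.5158, H₀ = 1.0288 rad.
Bracket: H₀ sin φ sin δ + cos φ cos δ sin H₀ = 1.0288×-0.92913×0.20108 + 0.36975×0.97958×0.85670 = -0.192210 + 0.310296 = 0.118086.
Q̄ = (S₀/π) × [bracket] = (744/π) × 0.118086 = 27.965 W/m².
Ratio Q̄_A / Q̄_B = 231.22 / 27.965 = 8.268.

Q̄_A / Q̄_B ≈ 8.27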